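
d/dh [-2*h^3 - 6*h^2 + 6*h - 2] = -6*h^2 - 12*h + 6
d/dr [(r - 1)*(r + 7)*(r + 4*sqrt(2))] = 3*r^2 + 8*sqrt(2)*r + 12*r - 7 + 24*sqrt(2)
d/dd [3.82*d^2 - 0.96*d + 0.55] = 7.64*d - 0.96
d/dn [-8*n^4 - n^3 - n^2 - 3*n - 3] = -32*n^3 - 3*n^2 - 2*n - 3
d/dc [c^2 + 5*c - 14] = 2*c + 5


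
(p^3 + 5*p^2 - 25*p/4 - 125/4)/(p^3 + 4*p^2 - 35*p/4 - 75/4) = (2*p + 5)/(2*p + 3)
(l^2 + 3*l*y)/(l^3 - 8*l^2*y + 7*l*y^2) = (l + 3*y)/(l^2 - 8*l*y + 7*y^2)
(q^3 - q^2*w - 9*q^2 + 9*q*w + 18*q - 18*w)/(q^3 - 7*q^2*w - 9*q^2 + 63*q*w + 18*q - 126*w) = (q - w)/(q - 7*w)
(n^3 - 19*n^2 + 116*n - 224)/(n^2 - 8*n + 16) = (n^2 - 15*n + 56)/(n - 4)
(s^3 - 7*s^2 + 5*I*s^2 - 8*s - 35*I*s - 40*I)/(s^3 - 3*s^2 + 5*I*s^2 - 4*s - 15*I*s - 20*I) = (s - 8)/(s - 4)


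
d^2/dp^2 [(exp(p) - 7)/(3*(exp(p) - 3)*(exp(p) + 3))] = (exp(4*p) - 28*exp(3*p) + 54*exp(2*p) - 252*exp(p) + 81)*exp(p)/(3*(exp(6*p) - 27*exp(4*p) + 243*exp(2*p) - 729))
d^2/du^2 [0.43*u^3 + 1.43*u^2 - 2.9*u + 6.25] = 2.58*u + 2.86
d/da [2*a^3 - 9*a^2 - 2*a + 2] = 6*a^2 - 18*a - 2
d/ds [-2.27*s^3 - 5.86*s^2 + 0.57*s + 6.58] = -6.81*s^2 - 11.72*s + 0.57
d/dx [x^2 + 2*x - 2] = 2*x + 2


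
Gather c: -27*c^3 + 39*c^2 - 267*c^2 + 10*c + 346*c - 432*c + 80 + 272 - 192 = -27*c^3 - 228*c^2 - 76*c + 160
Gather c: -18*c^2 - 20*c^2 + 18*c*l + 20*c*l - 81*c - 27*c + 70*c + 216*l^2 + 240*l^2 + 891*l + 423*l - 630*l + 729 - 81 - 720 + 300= -38*c^2 + c*(38*l - 38) + 456*l^2 + 684*l + 228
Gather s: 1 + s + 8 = s + 9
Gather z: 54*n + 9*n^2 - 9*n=9*n^2 + 45*n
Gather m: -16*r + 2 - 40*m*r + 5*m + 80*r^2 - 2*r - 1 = m*(5 - 40*r) + 80*r^2 - 18*r + 1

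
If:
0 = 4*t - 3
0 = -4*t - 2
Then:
No Solution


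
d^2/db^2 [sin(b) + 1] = -sin(b)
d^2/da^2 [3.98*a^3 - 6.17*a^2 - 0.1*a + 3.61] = 23.88*a - 12.34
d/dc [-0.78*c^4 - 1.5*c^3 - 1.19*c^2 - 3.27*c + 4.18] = -3.12*c^3 - 4.5*c^2 - 2.38*c - 3.27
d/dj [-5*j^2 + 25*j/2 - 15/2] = 25/2 - 10*j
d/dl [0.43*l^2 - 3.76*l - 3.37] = 0.86*l - 3.76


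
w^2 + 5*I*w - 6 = (w + 2*I)*(w + 3*I)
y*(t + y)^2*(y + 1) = t^2*y^2 + t^2*y + 2*t*y^3 + 2*t*y^2 + y^4 + y^3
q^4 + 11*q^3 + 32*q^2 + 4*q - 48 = (q - 1)*(q + 2)*(q + 4)*(q + 6)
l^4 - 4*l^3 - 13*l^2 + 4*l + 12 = (l - 6)*(l - 1)*(l + 1)*(l + 2)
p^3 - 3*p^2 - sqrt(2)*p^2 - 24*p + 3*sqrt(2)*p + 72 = (p - 3)*(p - 4*sqrt(2))*(p + 3*sqrt(2))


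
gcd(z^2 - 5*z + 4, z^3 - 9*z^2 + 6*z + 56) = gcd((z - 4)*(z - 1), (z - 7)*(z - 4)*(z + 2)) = z - 4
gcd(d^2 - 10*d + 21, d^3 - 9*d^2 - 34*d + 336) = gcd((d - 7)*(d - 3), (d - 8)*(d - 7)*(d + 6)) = d - 7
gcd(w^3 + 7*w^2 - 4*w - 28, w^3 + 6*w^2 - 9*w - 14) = w^2 + 5*w - 14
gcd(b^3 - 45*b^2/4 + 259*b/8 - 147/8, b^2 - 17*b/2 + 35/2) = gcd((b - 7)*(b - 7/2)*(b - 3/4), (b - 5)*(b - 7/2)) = b - 7/2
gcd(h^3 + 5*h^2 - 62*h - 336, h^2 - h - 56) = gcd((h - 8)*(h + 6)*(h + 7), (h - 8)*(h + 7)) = h^2 - h - 56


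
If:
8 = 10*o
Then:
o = 4/5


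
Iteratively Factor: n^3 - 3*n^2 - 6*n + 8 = (n + 2)*(n^2 - 5*n + 4) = (n - 1)*(n + 2)*(n - 4)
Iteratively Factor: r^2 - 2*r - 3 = (r - 3)*(r + 1)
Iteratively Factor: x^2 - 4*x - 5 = (x + 1)*(x - 5)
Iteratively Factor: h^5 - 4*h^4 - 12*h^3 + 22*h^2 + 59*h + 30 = (h + 1)*(h^4 - 5*h^3 - 7*h^2 + 29*h + 30) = (h - 5)*(h + 1)*(h^3 - 7*h - 6) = (h - 5)*(h + 1)*(h + 2)*(h^2 - 2*h - 3) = (h - 5)*(h - 3)*(h + 1)*(h + 2)*(h + 1)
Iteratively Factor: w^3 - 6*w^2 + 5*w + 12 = (w - 4)*(w^2 - 2*w - 3) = (w - 4)*(w + 1)*(w - 3)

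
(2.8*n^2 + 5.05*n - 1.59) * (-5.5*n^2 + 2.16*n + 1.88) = -15.4*n^4 - 21.727*n^3 + 24.917*n^2 + 6.0596*n - 2.9892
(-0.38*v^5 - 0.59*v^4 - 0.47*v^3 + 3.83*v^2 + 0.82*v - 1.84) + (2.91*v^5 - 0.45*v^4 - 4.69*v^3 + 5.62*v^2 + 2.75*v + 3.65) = 2.53*v^5 - 1.04*v^4 - 5.16*v^3 + 9.45*v^2 + 3.57*v + 1.81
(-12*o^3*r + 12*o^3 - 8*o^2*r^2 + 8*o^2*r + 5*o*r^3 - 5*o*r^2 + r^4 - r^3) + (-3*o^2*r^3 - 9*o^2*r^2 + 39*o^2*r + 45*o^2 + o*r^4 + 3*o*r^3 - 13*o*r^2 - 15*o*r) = -12*o^3*r + 12*o^3 - 3*o^2*r^3 - 17*o^2*r^2 + 47*o^2*r + 45*o^2 + o*r^4 + 8*o*r^3 - 18*o*r^2 - 15*o*r + r^4 - r^3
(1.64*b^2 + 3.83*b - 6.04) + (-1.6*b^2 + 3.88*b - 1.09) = 0.0399999999999998*b^2 + 7.71*b - 7.13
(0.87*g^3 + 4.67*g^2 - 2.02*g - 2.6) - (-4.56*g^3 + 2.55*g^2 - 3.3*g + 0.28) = 5.43*g^3 + 2.12*g^2 + 1.28*g - 2.88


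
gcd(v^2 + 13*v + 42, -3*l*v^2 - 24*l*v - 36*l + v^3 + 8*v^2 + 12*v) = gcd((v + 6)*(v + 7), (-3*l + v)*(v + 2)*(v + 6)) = v + 6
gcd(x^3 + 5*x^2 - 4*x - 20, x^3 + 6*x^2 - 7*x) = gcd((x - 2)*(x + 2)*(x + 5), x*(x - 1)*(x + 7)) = 1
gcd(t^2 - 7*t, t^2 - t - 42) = t - 7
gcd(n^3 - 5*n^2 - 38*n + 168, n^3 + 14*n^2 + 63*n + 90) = n + 6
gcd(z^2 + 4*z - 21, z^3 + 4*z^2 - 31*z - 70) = z + 7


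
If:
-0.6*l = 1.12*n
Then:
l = -1.86666666666667*n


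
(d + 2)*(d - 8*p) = d^2 - 8*d*p + 2*d - 16*p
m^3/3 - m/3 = m*(m/3 + 1/3)*(m - 1)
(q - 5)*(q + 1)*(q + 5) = q^3 + q^2 - 25*q - 25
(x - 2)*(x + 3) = x^2 + x - 6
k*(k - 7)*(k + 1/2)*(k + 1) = k^4 - 11*k^3/2 - 10*k^2 - 7*k/2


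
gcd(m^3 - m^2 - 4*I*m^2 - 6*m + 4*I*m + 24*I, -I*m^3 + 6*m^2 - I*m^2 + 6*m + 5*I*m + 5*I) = 1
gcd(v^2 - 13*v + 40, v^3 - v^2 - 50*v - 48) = v - 8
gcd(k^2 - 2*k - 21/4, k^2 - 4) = 1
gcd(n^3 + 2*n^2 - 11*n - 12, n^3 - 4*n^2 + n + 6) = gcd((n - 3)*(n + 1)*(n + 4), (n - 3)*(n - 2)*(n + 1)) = n^2 - 2*n - 3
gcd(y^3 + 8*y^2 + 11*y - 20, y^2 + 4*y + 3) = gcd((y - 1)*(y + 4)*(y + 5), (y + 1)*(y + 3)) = 1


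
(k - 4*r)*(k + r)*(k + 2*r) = k^3 - k^2*r - 10*k*r^2 - 8*r^3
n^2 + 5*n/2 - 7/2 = (n - 1)*(n + 7/2)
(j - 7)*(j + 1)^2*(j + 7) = j^4 + 2*j^3 - 48*j^2 - 98*j - 49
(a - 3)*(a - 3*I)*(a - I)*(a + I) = a^4 - 3*a^3 - 3*I*a^3 + a^2 + 9*I*a^2 - 3*a - 3*I*a + 9*I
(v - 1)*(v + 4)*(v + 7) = v^3 + 10*v^2 + 17*v - 28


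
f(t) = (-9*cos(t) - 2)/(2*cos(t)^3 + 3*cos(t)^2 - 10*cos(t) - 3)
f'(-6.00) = -0.37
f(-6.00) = 1.32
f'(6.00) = 0.37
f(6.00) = 1.32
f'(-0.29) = 0.38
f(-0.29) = 1.32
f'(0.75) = -0.55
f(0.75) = 1.08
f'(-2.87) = -0.00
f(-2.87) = 0.87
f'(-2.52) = 0.06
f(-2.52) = 0.88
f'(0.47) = -0.51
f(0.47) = 1.24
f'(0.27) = -0.36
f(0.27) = 1.32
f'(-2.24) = 0.31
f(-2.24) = 0.92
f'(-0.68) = 0.56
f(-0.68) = 1.12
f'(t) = (-9*cos(t) - 2)*(6*sin(t)*cos(t)^2 + 6*sin(t)*cos(t) - 10*sin(t))/(2*cos(t)^3 + 3*cos(t)^2 - 10*cos(t) - 3)^2 + 9*sin(t)/(2*cos(t)^3 + 3*cos(t)^2 - 10*cos(t) - 3) = -(39*cos(t) + 39*cos(2*t)/2 + 9*cos(3*t) + 53/2)*sin(t)/((cos(t) + 3)^2*(3*cos(t) - cos(2*t))^2)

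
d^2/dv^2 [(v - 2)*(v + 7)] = 2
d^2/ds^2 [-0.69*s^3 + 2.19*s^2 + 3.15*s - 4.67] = 4.38 - 4.14*s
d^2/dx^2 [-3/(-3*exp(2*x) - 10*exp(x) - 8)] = 6*(4*(3*exp(x) + 5)^2*exp(x) - (6*exp(x) + 5)*(3*exp(2*x) + 10*exp(x) + 8))*exp(x)/(3*exp(2*x) + 10*exp(x) + 8)^3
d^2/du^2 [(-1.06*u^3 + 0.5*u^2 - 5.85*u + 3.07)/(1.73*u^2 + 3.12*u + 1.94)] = (-3.5527136788005e-15*u^5 + 1.4210854715202e-14*u^4 - 53.9363140000001*u^3 + 6.56480999999997*u^2 + 193.289916*u + 113.743508)/(5.177717*u^6 + 28.013544*u^5 + 67.940214*u^4 + 93.199392*u^3 + 76.187292*u^2 + 35.227296*u + 7.301384)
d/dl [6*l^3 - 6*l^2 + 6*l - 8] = 18*l^2 - 12*l + 6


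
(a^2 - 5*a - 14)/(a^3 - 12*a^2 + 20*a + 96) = (a - 7)/(a^2 - 14*a + 48)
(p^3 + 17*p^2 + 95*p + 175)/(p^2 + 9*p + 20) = (p^2 + 12*p + 35)/(p + 4)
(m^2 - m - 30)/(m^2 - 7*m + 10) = (m^2 - m - 30)/(m^2 - 7*m + 10)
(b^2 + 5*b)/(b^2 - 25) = b/(b - 5)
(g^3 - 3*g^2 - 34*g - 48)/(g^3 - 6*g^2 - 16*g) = (g + 3)/g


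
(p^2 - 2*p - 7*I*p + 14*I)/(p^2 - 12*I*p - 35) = (p - 2)/(p - 5*I)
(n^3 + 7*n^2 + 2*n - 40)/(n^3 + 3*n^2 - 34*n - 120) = (n - 2)/(n - 6)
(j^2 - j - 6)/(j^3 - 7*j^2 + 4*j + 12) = (j^2 - j - 6)/(j^3 - 7*j^2 + 4*j + 12)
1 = 1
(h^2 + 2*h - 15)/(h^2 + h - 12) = (h + 5)/(h + 4)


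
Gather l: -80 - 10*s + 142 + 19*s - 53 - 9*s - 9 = 0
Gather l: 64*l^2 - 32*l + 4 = 64*l^2 - 32*l + 4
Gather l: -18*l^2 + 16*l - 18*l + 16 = -18*l^2 - 2*l + 16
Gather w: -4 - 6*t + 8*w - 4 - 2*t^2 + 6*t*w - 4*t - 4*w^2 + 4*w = -2*t^2 - 10*t - 4*w^2 + w*(6*t + 12) - 8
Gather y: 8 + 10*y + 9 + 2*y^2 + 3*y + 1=2*y^2 + 13*y + 18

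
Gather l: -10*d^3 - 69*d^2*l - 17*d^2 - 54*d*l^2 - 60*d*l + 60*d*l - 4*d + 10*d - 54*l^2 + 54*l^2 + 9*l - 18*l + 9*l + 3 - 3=-10*d^3 - 69*d^2*l - 17*d^2 - 54*d*l^2 + 6*d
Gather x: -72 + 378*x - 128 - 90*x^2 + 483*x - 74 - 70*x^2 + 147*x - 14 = -160*x^2 + 1008*x - 288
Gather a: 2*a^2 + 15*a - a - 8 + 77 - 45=2*a^2 + 14*a + 24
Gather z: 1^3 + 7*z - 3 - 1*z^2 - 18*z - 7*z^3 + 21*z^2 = -7*z^3 + 20*z^2 - 11*z - 2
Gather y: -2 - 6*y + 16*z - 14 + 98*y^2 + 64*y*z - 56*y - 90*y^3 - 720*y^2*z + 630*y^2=-90*y^3 + y^2*(728 - 720*z) + y*(64*z - 62) + 16*z - 16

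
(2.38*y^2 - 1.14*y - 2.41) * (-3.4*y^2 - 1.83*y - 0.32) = -8.092*y^4 - 0.479400000000001*y^3 + 9.5186*y^2 + 4.7751*y + 0.7712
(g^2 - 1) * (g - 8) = g^3 - 8*g^2 - g + 8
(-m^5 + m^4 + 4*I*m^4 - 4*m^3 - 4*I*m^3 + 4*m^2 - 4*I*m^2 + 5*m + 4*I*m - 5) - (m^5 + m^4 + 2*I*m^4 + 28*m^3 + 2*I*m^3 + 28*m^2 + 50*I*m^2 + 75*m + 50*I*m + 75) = -2*m^5 + 2*I*m^4 - 32*m^3 - 6*I*m^3 - 24*m^2 - 54*I*m^2 - 70*m - 46*I*m - 80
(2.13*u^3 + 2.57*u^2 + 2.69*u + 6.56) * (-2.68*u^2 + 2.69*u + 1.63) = -5.7084*u^5 - 1.1579*u^4 + 3.176*u^3 - 6.1556*u^2 + 22.0311*u + 10.6928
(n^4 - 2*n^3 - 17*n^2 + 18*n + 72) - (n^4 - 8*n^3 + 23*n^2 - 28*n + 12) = 6*n^3 - 40*n^2 + 46*n + 60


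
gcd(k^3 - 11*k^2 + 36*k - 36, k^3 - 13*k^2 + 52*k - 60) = k^2 - 8*k + 12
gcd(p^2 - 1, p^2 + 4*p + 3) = p + 1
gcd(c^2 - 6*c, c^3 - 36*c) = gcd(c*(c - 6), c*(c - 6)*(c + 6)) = c^2 - 6*c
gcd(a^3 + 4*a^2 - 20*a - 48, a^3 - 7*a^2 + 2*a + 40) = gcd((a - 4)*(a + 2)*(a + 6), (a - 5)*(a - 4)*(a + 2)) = a^2 - 2*a - 8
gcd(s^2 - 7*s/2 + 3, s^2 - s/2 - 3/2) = s - 3/2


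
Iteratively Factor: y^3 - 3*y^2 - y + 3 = (y - 1)*(y^2 - 2*y - 3) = (y - 3)*(y - 1)*(y + 1)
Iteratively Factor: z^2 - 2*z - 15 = (z - 5)*(z + 3)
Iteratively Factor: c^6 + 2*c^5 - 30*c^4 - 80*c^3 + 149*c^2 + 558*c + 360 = (c + 4)*(c^5 - 2*c^4 - 22*c^3 + 8*c^2 + 117*c + 90) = (c + 1)*(c + 4)*(c^4 - 3*c^3 - 19*c^2 + 27*c + 90) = (c + 1)*(c + 2)*(c + 4)*(c^3 - 5*c^2 - 9*c + 45) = (c + 1)*(c + 2)*(c + 3)*(c + 4)*(c^2 - 8*c + 15) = (c - 5)*(c + 1)*(c + 2)*(c + 3)*(c + 4)*(c - 3)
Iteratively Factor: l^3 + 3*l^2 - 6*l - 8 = (l + 4)*(l^2 - l - 2) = (l - 2)*(l + 4)*(l + 1)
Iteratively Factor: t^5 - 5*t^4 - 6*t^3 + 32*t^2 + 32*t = (t + 1)*(t^4 - 6*t^3 + 32*t) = t*(t + 1)*(t^3 - 6*t^2 + 32) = t*(t + 1)*(t + 2)*(t^2 - 8*t + 16) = t*(t - 4)*(t + 1)*(t + 2)*(t - 4)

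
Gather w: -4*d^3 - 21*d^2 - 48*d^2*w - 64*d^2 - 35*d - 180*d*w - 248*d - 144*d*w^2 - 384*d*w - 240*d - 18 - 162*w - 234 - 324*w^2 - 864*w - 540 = -4*d^3 - 85*d^2 - 523*d + w^2*(-144*d - 324) + w*(-48*d^2 - 564*d - 1026) - 792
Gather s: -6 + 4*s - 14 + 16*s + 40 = 20*s + 20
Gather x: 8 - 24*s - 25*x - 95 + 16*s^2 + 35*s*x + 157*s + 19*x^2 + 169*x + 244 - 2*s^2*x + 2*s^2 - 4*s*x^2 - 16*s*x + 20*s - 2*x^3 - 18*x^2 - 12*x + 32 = 18*s^2 + 153*s - 2*x^3 + x^2*(1 - 4*s) + x*(-2*s^2 + 19*s + 132) + 189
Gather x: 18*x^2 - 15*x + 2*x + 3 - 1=18*x^2 - 13*x + 2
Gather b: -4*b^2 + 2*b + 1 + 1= -4*b^2 + 2*b + 2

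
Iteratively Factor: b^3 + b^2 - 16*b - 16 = (b + 1)*(b^2 - 16) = (b + 1)*(b + 4)*(b - 4)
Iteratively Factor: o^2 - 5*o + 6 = (o - 3)*(o - 2)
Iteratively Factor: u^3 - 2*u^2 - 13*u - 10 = (u - 5)*(u^2 + 3*u + 2) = (u - 5)*(u + 1)*(u + 2)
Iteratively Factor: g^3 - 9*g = (g - 3)*(g^2 + 3*g) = g*(g - 3)*(g + 3)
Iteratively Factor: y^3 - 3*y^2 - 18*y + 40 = (y + 4)*(y^2 - 7*y + 10) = (y - 2)*(y + 4)*(y - 5)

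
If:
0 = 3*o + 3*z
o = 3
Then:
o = 3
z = -3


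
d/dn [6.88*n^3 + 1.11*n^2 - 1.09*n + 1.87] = 20.64*n^2 + 2.22*n - 1.09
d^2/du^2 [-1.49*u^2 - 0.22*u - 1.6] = -2.98000000000000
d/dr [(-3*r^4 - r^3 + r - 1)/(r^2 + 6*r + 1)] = (-6*r^5 - 55*r^4 - 24*r^3 - 4*r^2 + 2*r + 7)/(r^4 + 12*r^3 + 38*r^2 + 12*r + 1)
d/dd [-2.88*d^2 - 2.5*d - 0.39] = -5.76*d - 2.5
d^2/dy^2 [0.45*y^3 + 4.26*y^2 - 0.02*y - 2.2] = 2.7*y + 8.52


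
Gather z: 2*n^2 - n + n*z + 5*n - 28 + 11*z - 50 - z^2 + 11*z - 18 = 2*n^2 + 4*n - z^2 + z*(n + 22) - 96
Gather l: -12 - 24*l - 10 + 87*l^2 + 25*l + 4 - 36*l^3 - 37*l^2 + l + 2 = -36*l^3 + 50*l^2 + 2*l - 16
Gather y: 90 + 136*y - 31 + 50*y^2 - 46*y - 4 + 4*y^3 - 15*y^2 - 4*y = 4*y^3 + 35*y^2 + 86*y + 55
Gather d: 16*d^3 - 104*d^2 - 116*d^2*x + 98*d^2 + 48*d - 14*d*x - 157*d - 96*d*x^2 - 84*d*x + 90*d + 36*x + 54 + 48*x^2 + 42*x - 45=16*d^3 + d^2*(-116*x - 6) + d*(-96*x^2 - 98*x - 19) + 48*x^2 + 78*x + 9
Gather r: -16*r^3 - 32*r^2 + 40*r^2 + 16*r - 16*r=-16*r^3 + 8*r^2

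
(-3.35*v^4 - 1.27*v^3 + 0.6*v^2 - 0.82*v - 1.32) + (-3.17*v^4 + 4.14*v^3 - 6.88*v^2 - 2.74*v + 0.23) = -6.52*v^4 + 2.87*v^3 - 6.28*v^2 - 3.56*v - 1.09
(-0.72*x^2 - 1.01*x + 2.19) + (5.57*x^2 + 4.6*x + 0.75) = 4.85*x^2 + 3.59*x + 2.94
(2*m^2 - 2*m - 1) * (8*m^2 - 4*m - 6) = 16*m^4 - 24*m^3 - 12*m^2 + 16*m + 6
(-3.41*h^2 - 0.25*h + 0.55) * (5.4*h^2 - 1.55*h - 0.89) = -18.414*h^4 + 3.9355*h^3 + 6.3924*h^2 - 0.63*h - 0.4895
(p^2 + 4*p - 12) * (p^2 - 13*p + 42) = p^4 - 9*p^3 - 22*p^2 + 324*p - 504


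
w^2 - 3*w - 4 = (w - 4)*(w + 1)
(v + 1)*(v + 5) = v^2 + 6*v + 5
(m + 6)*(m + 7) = m^2 + 13*m + 42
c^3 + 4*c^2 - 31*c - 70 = (c - 5)*(c + 2)*(c + 7)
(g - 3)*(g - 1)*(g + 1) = g^3 - 3*g^2 - g + 3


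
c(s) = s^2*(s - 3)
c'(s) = s^2 + 2*s*(s - 3)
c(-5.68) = -280.04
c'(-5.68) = 130.87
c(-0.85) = -2.78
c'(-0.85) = 7.27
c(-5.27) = -229.68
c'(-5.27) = 114.94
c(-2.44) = -32.39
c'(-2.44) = 32.50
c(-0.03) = -0.00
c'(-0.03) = 0.18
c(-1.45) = -9.36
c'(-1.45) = 15.01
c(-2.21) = -25.45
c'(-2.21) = 27.91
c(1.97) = -4.00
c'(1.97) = -0.18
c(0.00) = 0.00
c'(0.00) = 0.00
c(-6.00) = -324.00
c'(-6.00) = 144.00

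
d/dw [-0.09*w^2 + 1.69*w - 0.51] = 1.69 - 0.18*w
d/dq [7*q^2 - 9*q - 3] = 14*q - 9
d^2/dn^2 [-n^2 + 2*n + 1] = -2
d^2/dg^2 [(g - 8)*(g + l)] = 2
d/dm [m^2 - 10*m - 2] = 2*m - 10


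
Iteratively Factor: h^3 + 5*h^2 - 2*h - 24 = (h + 3)*(h^2 + 2*h - 8) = (h - 2)*(h + 3)*(h + 4)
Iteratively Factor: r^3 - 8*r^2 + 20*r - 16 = (r - 2)*(r^2 - 6*r + 8) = (r - 4)*(r - 2)*(r - 2)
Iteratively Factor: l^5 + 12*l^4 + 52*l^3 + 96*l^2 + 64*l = (l + 4)*(l^4 + 8*l^3 + 20*l^2 + 16*l) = (l + 2)*(l + 4)*(l^3 + 6*l^2 + 8*l) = l*(l + 2)*(l + 4)*(l^2 + 6*l + 8) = l*(l + 2)*(l + 4)^2*(l + 2)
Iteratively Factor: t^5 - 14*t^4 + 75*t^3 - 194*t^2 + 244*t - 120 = (t - 2)*(t^4 - 12*t^3 + 51*t^2 - 92*t + 60) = (t - 2)^2*(t^3 - 10*t^2 + 31*t - 30) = (t - 3)*(t - 2)^2*(t^2 - 7*t + 10) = (t - 5)*(t - 3)*(t - 2)^2*(t - 2)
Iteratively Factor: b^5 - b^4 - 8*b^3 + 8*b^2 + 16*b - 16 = (b - 2)*(b^4 + b^3 - 6*b^2 - 4*b + 8) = (b - 2)^2*(b^3 + 3*b^2 - 4) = (b - 2)^2*(b - 1)*(b^2 + 4*b + 4) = (b - 2)^2*(b - 1)*(b + 2)*(b + 2)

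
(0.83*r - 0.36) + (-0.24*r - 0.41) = 0.59*r - 0.77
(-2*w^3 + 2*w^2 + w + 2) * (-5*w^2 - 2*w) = 10*w^5 - 6*w^4 - 9*w^3 - 12*w^2 - 4*w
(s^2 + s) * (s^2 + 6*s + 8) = s^4 + 7*s^3 + 14*s^2 + 8*s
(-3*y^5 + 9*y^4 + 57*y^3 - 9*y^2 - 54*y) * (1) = -3*y^5 + 9*y^4 + 57*y^3 - 9*y^2 - 54*y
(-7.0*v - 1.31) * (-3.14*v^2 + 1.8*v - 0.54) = 21.98*v^3 - 8.4866*v^2 + 1.422*v + 0.7074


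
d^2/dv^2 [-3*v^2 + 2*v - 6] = -6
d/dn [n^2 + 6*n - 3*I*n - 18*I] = 2*n + 6 - 3*I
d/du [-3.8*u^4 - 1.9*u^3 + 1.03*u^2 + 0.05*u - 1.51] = -15.2*u^3 - 5.7*u^2 + 2.06*u + 0.05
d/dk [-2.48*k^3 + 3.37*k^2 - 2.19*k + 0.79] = -7.44*k^2 + 6.74*k - 2.19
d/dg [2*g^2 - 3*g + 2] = 4*g - 3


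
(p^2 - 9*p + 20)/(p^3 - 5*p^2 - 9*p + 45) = (p - 4)/(p^2 - 9)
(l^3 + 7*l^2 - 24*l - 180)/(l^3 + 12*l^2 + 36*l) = (l - 5)/l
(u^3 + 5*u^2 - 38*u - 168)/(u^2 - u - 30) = (u^2 + 11*u + 28)/(u + 5)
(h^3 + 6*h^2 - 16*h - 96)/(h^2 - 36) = (h^2 - 16)/(h - 6)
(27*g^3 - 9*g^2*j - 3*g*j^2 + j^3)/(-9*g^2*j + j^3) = (-3*g + j)/j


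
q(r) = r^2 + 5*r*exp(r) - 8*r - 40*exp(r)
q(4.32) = -1399.37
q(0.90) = -93.71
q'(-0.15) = -39.07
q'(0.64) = -67.03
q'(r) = 5*r*exp(r) + 2*r - 35*exp(r) - 8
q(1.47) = -151.60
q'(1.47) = -125.32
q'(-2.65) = -16.71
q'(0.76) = -73.19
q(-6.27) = 89.34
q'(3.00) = -403.71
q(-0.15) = -33.85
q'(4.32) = -1006.89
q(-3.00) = 30.26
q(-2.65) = 24.46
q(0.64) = -74.50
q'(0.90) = -81.22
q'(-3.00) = -16.49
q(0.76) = -82.91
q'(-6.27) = -20.67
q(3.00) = -517.14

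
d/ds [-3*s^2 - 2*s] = -6*s - 2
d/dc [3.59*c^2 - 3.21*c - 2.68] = 7.18*c - 3.21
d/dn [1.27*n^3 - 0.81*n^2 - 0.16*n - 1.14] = 3.81*n^2 - 1.62*n - 0.16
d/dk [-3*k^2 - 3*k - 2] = -6*k - 3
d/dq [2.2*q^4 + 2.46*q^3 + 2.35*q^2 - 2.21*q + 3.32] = 8.8*q^3 + 7.38*q^2 + 4.7*q - 2.21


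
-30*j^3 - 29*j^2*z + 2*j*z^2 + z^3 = (-5*j + z)*(j + z)*(6*j + z)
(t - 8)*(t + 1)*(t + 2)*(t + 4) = t^4 - t^3 - 42*t^2 - 104*t - 64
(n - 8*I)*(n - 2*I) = n^2 - 10*I*n - 16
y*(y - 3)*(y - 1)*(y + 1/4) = y^4 - 15*y^3/4 + 2*y^2 + 3*y/4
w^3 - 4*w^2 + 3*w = w*(w - 3)*(w - 1)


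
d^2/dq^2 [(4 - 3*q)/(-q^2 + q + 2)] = 2*((7 - 9*q)*(-q^2 + q + 2) - (2*q - 1)^2*(3*q - 4))/(-q^2 + q + 2)^3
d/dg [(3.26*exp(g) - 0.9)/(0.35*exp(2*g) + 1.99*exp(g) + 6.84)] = (-1.141*exp(2*g) + 0.63*exp(g) + 24.0894)*exp(g)/(0.1225*exp(4*g) + 1.393*exp(3*g) + 8.7481*exp(2*g) + 27.2232*exp(g) + 46.7856)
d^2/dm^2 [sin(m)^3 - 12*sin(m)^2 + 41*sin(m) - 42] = -9*sin(m)^3 + 48*sin(m)^2 - 35*sin(m) - 24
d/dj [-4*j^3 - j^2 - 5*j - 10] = -12*j^2 - 2*j - 5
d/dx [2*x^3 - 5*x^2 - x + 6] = 6*x^2 - 10*x - 1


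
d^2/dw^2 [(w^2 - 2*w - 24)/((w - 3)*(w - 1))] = 2*(2*w^3 - 81*w^2 + 306*w - 327)/(w^6 - 12*w^5 + 57*w^4 - 136*w^3 + 171*w^2 - 108*w + 27)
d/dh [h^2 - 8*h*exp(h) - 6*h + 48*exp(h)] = -8*h*exp(h) + 2*h + 40*exp(h) - 6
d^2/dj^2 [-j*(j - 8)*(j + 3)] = 10 - 6*j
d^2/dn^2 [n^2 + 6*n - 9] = 2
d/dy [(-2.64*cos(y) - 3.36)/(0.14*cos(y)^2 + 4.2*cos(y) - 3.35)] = (0.3696*sin(y)^2 - 0.940799999999999*cos(y) - 23.3256)*sin(y)/(0.14*cos(y)^2 + 4.2*cos(y) - 3.35)^2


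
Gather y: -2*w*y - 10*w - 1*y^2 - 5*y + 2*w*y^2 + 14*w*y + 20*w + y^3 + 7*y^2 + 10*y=10*w + y^3 + y^2*(2*w + 6) + y*(12*w + 5)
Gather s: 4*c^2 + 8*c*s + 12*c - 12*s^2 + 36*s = 4*c^2 + 12*c - 12*s^2 + s*(8*c + 36)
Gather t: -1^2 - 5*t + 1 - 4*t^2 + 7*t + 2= -4*t^2 + 2*t + 2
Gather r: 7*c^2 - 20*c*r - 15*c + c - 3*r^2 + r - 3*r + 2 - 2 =7*c^2 - 14*c - 3*r^2 + r*(-20*c - 2)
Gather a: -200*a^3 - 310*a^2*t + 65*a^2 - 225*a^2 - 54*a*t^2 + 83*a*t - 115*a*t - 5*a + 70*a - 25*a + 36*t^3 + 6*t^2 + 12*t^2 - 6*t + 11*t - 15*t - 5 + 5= -200*a^3 + a^2*(-310*t - 160) + a*(-54*t^2 - 32*t + 40) + 36*t^3 + 18*t^2 - 10*t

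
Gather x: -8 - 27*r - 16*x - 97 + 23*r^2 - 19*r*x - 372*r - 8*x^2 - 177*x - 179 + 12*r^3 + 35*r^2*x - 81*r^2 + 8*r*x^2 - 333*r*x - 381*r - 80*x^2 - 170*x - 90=12*r^3 - 58*r^2 - 780*r + x^2*(8*r - 88) + x*(35*r^2 - 352*r - 363) - 374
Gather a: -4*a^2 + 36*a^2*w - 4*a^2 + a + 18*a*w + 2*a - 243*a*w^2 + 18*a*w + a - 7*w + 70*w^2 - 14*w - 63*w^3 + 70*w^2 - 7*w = a^2*(36*w - 8) + a*(-243*w^2 + 36*w + 4) - 63*w^3 + 140*w^2 - 28*w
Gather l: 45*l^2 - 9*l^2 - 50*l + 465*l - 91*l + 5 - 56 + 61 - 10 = 36*l^2 + 324*l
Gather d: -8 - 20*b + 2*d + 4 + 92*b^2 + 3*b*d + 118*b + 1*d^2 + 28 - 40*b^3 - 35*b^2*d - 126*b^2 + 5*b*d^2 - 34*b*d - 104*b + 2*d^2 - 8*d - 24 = -40*b^3 - 34*b^2 - 6*b + d^2*(5*b + 3) + d*(-35*b^2 - 31*b - 6)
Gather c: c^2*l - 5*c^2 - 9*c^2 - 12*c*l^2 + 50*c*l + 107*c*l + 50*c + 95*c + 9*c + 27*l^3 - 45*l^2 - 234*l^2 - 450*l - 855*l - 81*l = c^2*(l - 14) + c*(-12*l^2 + 157*l + 154) + 27*l^3 - 279*l^2 - 1386*l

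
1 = 1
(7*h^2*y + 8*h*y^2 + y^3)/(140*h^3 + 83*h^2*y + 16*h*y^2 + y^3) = y*(h + y)/(20*h^2 + 9*h*y + y^2)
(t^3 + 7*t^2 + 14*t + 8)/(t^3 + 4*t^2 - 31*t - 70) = (t^2 + 5*t + 4)/(t^2 + 2*t - 35)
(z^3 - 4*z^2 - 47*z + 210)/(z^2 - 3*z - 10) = (z^2 + z - 42)/(z + 2)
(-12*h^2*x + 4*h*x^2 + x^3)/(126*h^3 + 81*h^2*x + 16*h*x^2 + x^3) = x*(-2*h + x)/(21*h^2 + 10*h*x + x^2)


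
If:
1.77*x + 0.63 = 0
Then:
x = -0.36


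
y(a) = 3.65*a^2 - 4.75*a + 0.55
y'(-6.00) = -48.55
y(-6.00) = 160.45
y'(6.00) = 39.05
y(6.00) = 103.45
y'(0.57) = -0.59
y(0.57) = -0.97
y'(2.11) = 10.65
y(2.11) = 6.78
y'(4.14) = 25.47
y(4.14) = 43.44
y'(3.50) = 20.80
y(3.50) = 28.64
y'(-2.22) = -20.96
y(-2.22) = 29.08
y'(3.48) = 20.65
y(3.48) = 28.22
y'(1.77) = 8.17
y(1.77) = 3.58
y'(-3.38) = -29.42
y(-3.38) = 58.30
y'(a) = 7.3*a - 4.75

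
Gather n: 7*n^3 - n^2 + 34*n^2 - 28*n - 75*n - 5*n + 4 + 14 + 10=7*n^3 + 33*n^2 - 108*n + 28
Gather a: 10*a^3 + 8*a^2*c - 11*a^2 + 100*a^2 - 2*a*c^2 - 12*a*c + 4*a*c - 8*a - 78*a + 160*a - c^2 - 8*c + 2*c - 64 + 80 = 10*a^3 + a^2*(8*c + 89) + a*(-2*c^2 - 8*c + 74) - c^2 - 6*c + 16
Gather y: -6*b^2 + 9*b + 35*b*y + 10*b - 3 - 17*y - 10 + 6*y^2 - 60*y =-6*b^2 + 19*b + 6*y^2 + y*(35*b - 77) - 13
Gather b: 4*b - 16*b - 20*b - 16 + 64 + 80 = 128 - 32*b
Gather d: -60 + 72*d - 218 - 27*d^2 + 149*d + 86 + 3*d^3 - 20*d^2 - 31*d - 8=3*d^3 - 47*d^2 + 190*d - 200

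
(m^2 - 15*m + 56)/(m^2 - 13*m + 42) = (m - 8)/(m - 6)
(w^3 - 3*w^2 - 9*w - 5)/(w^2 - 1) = (w^2 - 4*w - 5)/(w - 1)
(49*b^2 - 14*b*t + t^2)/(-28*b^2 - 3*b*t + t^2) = (-7*b + t)/(4*b + t)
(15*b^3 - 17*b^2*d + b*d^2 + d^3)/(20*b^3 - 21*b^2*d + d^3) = (3*b - d)/(4*b - d)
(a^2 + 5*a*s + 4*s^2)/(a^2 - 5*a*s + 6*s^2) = (a^2 + 5*a*s + 4*s^2)/(a^2 - 5*a*s + 6*s^2)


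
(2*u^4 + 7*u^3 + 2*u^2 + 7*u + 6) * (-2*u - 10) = -4*u^5 - 34*u^4 - 74*u^3 - 34*u^2 - 82*u - 60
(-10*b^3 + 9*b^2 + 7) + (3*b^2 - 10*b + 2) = -10*b^3 + 12*b^2 - 10*b + 9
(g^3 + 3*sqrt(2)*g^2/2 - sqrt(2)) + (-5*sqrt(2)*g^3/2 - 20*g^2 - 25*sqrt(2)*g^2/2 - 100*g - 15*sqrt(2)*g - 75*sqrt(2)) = -5*sqrt(2)*g^3/2 + g^3 - 20*g^2 - 11*sqrt(2)*g^2 - 100*g - 15*sqrt(2)*g - 76*sqrt(2)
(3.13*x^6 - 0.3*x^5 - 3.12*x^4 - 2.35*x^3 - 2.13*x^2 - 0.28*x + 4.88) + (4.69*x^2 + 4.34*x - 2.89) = 3.13*x^6 - 0.3*x^5 - 3.12*x^4 - 2.35*x^3 + 2.56*x^2 + 4.06*x + 1.99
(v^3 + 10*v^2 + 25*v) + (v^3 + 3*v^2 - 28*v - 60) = 2*v^3 + 13*v^2 - 3*v - 60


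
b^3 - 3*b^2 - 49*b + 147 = (b - 7)*(b - 3)*(b + 7)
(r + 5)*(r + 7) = r^2 + 12*r + 35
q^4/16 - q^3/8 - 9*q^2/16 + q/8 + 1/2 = (q/4 + 1/4)*(q/4 + 1/2)*(q - 4)*(q - 1)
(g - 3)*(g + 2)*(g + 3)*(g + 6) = g^4 + 8*g^3 + 3*g^2 - 72*g - 108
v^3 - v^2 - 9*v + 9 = (v - 3)*(v - 1)*(v + 3)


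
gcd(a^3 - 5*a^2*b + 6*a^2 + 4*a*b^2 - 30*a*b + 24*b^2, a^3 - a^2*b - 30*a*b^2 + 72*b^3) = a - 4*b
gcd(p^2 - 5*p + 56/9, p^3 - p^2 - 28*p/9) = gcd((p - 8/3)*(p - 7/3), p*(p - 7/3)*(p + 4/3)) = p - 7/3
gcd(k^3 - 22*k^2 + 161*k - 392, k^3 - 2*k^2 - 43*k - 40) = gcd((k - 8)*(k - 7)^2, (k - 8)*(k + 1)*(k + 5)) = k - 8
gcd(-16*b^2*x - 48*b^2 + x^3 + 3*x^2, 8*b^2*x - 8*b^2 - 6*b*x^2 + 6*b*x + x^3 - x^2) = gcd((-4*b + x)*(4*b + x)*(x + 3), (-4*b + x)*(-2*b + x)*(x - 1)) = -4*b + x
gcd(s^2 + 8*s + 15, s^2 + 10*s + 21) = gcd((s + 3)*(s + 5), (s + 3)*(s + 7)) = s + 3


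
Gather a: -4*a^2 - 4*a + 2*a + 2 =-4*a^2 - 2*a + 2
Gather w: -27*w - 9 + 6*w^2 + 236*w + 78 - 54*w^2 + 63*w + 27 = -48*w^2 + 272*w + 96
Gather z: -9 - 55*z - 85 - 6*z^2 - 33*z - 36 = -6*z^2 - 88*z - 130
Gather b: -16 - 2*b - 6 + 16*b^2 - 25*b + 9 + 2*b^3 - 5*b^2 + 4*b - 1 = 2*b^3 + 11*b^2 - 23*b - 14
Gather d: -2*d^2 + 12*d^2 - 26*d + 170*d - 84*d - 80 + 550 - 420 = 10*d^2 + 60*d + 50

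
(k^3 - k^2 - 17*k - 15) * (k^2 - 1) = k^5 - k^4 - 18*k^3 - 14*k^2 + 17*k + 15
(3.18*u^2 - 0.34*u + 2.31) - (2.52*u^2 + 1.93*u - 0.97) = 0.66*u^2 - 2.27*u + 3.28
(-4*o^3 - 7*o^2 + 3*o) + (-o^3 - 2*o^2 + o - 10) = -5*o^3 - 9*o^2 + 4*o - 10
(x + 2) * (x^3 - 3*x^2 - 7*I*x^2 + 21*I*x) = x^4 - x^3 - 7*I*x^3 - 6*x^2 + 7*I*x^2 + 42*I*x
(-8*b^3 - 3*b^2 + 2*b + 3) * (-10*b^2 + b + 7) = 80*b^5 + 22*b^4 - 79*b^3 - 49*b^2 + 17*b + 21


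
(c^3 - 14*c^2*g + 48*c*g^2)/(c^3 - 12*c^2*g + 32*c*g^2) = (c - 6*g)/(c - 4*g)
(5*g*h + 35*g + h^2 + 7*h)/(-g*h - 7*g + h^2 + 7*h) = (-5*g - h)/(g - h)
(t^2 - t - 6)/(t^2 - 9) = (t + 2)/(t + 3)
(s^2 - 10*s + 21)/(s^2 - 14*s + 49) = (s - 3)/(s - 7)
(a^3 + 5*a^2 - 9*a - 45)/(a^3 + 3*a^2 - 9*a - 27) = (a + 5)/(a + 3)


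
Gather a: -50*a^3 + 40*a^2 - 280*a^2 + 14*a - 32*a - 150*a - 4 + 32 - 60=-50*a^3 - 240*a^2 - 168*a - 32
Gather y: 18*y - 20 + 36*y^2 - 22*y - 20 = 36*y^2 - 4*y - 40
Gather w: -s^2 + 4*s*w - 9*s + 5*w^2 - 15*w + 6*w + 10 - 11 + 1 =-s^2 - 9*s + 5*w^2 + w*(4*s - 9)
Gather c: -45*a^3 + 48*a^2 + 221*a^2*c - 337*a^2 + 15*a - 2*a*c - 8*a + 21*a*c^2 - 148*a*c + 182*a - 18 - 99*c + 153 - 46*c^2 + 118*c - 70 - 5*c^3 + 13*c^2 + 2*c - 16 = -45*a^3 - 289*a^2 + 189*a - 5*c^3 + c^2*(21*a - 33) + c*(221*a^2 - 150*a + 21) + 49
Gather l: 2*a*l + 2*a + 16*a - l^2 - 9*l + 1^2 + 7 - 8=18*a - l^2 + l*(2*a - 9)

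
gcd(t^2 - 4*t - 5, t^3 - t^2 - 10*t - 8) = t + 1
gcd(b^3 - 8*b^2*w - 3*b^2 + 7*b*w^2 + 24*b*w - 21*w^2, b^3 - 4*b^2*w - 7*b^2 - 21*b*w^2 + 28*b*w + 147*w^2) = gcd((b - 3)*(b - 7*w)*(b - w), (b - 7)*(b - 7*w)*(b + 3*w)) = -b + 7*w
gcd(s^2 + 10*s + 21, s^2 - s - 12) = s + 3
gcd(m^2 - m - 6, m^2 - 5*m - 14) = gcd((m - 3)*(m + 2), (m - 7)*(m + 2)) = m + 2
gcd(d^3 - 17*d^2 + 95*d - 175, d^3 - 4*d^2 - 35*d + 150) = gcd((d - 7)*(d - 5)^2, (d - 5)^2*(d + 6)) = d^2 - 10*d + 25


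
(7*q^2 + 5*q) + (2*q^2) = 9*q^2 + 5*q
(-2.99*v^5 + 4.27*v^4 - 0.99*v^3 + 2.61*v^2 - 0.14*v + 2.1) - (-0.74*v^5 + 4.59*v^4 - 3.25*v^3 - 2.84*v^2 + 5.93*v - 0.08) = -2.25*v^5 - 0.32*v^4 + 2.26*v^3 + 5.45*v^2 - 6.07*v + 2.18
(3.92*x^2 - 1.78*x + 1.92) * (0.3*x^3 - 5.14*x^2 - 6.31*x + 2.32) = 1.176*x^5 - 20.6828*x^4 - 15.01*x^3 + 10.4574*x^2 - 16.2448*x + 4.4544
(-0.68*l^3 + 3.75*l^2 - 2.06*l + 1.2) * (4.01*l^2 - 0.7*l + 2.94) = -2.7268*l^5 + 15.5135*l^4 - 12.8848*l^3 + 17.279*l^2 - 6.8964*l + 3.528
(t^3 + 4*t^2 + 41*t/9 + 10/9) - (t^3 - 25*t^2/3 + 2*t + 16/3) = 37*t^2/3 + 23*t/9 - 38/9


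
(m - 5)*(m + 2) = m^2 - 3*m - 10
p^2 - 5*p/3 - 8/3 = (p - 8/3)*(p + 1)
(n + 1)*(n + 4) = n^2 + 5*n + 4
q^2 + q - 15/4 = (q - 3/2)*(q + 5/2)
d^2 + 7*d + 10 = (d + 2)*(d + 5)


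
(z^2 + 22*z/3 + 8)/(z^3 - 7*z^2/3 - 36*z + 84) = (3*z + 4)/(3*z^2 - 25*z + 42)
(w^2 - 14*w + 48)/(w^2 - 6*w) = (w - 8)/w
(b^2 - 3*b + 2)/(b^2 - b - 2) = (b - 1)/(b + 1)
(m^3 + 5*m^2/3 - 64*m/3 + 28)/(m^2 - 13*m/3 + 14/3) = m + 6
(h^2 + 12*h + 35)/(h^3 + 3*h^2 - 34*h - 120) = (h + 7)/(h^2 - 2*h - 24)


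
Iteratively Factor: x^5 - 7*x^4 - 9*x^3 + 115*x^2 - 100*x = (x)*(x^4 - 7*x^3 - 9*x^2 + 115*x - 100) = x*(x + 4)*(x^3 - 11*x^2 + 35*x - 25) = x*(x - 1)*(x + 4)*(x^2 - 10*x + 25) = x*(x - 5)*(x - 1)*(x + 4)*(x - 5)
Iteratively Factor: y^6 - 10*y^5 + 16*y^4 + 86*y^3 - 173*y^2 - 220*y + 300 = (y - 1)*(y^5 - 9*y^4 + 7*y^3 + 93*y^2 - 80*y - 300) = (y - 3)*(y - 1)*(y^4 - 6*y^3 - 11*y^2 + 60*y + 100) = (y - 3)*(y - 1)*(y + 2)*(y^3 - 8*y^2 + 5*y + 50) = (y - 5)*(y - 3)*(y - 1)*(y + 2)*(y^2 - 3*y - 10) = (y - 5)^2*(y - 3)*(y - 1)*(y + 2)*(y + 2)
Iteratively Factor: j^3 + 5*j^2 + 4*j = (j)*(j^2 + 5*j + 4) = j*(j + 1)*(j + 4)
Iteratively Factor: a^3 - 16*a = (a)*(a^2 - 16) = a*(a - 4)*(a + 4)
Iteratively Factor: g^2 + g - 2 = (g - 1)*(g + 2)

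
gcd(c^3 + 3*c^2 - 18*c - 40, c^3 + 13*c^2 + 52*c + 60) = c^2 + 7*c + 10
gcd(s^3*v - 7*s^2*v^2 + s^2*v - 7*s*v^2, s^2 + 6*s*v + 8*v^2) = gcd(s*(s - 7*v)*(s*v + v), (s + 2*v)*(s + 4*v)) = 1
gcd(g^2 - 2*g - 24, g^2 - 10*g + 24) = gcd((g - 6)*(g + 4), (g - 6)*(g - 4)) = g - 6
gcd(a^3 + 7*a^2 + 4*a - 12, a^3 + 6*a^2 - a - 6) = a^2 + 5*a - 6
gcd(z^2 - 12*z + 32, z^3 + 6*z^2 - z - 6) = 1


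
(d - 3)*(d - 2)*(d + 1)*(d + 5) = d^4 + d^3 - 19*d^2 + 11*d + 30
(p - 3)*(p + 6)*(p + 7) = p^3 + 10*p^2 + 3*p - 126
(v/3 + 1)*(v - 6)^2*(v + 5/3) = v^4/3 - 22*v^3/9 - 5*v^2 + 36*v + 60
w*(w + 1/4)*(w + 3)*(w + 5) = w^4 + 33*w^3/4 + 17*w^2 + 15*w/4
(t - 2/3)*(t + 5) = t^2 + 13*t/3 - 10/3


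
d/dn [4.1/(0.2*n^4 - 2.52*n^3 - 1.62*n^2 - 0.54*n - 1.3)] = (-3.28*n^3 + 30.996*n^2 + 13.284*n + 2.214)/(-0.2*n^4 + 2.52*n^3 + 1.62*n^2 + 0.54*n + 1.3)^2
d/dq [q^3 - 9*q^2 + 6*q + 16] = 3*q^2 - 18*q + 6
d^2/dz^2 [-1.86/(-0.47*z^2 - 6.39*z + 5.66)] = (-0.821748*z^2 - 11.172276*z + 1.86*(0.94*z + 6.39)*(1.88*z + 12.78) + 9.895944)/(0.47*z^2 + 6.39*z - 5.66)^3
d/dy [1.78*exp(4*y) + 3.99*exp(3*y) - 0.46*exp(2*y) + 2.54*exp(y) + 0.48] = (7.12*exp(3*y) + 11.97*exp(2*y) - 0.92*exp(y) + 2.54)*exp(y)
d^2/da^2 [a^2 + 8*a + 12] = 2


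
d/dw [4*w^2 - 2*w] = 8*w - 2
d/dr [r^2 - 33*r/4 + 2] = 2*r - 33/4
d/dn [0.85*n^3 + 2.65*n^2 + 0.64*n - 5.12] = 2.55*n^2 + 5.3*n + 0.64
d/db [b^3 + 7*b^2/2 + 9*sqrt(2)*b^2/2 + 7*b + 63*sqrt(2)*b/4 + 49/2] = 3*b^2 + 7*b + 9*sqrt(2)*b + 7 + 63*sqrt(2)/4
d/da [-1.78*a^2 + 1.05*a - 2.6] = 1.05 - 3.56*a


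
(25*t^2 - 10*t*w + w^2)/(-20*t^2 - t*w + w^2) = (-5*t + w)/(4*t + w)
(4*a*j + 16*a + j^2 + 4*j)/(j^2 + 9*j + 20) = (4*a + j)/(j + 5)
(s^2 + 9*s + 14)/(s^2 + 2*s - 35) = (s + 2)/(s - 5)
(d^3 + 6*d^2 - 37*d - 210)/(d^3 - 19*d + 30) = (d^2 + d - 42)/(d^2 - 5*d + 6)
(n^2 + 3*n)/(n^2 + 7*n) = (n + 3)/(n + 7)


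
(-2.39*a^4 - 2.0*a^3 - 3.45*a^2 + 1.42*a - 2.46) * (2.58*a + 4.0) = -6.1662*a^5 - 14.72*a^4 - 16.901*a^3 - 10.1364*a^2 - 0.6668*a - 9.84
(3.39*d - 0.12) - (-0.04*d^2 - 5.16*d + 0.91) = 0.04*d^2 + 8.55*d - 1.03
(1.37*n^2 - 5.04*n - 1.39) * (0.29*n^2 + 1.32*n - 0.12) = 0.3973*n^4 + 0.3468*n^3 - 7.2203*n^2 - 1.23*n + 0.1668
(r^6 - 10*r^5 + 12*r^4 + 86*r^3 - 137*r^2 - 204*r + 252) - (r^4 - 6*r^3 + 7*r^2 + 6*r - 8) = r^6 - 10*r^5 + 11*r^4 + 92*r^3 - 144*r^2 - 210*r + 260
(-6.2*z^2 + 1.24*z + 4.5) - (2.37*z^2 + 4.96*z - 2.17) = -8.57*z^2 - 3.72*z + 6.67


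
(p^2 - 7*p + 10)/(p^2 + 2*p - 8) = (p - 5)/(p + 4)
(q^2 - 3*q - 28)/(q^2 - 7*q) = (q + 4)/q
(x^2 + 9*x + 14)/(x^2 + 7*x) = (x + 2)/x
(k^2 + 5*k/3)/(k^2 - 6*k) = (k + 5/3)/(k - 6)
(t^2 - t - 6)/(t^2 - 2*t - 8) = (t - 3)/(t - 4)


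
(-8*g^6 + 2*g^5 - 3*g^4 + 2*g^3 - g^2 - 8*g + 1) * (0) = 0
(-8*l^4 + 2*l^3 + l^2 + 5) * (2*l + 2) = -16*l^5 - 12*l^4 + 6*l^3 + 2*l^2 + 10*l + 10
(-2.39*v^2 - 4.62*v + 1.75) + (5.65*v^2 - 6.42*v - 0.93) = 3.26*v^2 - 11.04*v + 0.82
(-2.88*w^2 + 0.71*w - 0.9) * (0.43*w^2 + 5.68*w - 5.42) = -1.2384*w^4 - 16.0531*w^3 + 19.2554*w^2 - 8.9602*w + 4.878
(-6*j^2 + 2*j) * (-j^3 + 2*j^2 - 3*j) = 6*j^5 - 14*j^4 + 22*j^3 - 6*j^2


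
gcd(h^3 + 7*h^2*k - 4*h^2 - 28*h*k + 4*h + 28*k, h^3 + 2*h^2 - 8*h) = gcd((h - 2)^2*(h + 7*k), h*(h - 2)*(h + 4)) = h - 2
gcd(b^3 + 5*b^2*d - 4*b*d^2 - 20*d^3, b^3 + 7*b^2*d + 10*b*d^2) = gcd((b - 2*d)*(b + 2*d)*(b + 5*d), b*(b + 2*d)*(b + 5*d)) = b^2 + 7*b*d + 10*d^2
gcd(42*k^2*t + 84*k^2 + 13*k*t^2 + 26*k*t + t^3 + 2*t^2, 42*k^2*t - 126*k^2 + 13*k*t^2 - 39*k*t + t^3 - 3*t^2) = 42*k^2 + 13*k*t + t^2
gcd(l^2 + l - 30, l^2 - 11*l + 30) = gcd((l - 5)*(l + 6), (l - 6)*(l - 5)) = l - 5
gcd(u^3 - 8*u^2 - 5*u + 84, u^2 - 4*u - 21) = u^2 - 4*u - 21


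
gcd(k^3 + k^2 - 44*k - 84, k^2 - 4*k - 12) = k + 2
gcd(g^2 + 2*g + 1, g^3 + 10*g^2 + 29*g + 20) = g + 1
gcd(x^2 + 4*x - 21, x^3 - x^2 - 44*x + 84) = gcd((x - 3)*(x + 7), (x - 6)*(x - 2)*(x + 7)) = x + 7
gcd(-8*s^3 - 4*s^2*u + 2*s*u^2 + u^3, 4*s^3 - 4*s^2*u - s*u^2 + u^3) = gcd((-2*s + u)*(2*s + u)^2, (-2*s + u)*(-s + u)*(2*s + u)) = 4*s^2 - u^2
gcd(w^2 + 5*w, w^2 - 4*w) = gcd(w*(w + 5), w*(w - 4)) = w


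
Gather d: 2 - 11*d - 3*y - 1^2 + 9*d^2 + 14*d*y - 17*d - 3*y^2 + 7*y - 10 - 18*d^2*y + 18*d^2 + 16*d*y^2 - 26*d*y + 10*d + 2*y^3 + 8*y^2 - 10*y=d^2*(27 - 18*y) + d*(16*y^2 - 12*y - 18) + 2*y^3 + 5*y^2 - 6*y - 9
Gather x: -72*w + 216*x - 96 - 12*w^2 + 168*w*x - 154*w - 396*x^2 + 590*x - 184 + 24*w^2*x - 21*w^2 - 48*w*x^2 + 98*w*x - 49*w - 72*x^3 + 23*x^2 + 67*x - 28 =-33*w^2 - 275*w - 72*x^3 + x^2*(-48*w - 373) + x*(24*w^2 + 266*w + 873) - 308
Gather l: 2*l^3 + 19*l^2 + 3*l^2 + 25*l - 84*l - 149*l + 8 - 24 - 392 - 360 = 2*l^3 + 22*l^2 - 208*l - 768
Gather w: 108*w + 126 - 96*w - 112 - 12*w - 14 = 0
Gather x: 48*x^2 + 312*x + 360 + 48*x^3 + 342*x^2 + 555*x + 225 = 48*x^3 + 390*x^2 + 867*x + 585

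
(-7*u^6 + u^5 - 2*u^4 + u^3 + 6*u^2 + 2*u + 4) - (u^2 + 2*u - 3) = -7*u^6 + u^5 - 2*u^4 + u^3 + 5*u^2 + 7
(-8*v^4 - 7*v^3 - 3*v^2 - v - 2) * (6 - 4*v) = 32*v^5 - 20*v^4 - 30*v^3 - 14*v^2 + 2*v - 12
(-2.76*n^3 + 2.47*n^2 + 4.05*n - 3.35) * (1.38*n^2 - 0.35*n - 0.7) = -3.8088*n^5 + 4.3746*n^4 + 6.6565*n^3 - 7.7695*n^2 - 1.6625*n + 2.345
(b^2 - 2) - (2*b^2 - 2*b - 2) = -b^2 + 2*b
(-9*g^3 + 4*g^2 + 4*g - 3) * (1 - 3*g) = 27*g^4 - 21*g^3 - 8*g^2 + 13*g - 3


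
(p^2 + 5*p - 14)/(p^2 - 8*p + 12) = (p + 7)/(p - 6)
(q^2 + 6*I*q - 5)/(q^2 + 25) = (q + I)/(q - 5*I)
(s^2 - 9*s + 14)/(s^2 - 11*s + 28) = (s - 2)/(s - 4)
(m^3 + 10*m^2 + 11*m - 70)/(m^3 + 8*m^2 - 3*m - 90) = (m^2 + 5*m - 14)/(m^2 + 3*m - 18)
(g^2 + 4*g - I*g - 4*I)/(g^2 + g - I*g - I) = (g + 4)/(g + 1)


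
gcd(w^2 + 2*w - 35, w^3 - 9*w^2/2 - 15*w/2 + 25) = w - 5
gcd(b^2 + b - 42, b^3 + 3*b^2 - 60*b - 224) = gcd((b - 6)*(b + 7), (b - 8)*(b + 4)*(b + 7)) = b + 7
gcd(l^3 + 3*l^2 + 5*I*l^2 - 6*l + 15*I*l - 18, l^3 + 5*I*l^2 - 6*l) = l^2 + 5*I*l - 6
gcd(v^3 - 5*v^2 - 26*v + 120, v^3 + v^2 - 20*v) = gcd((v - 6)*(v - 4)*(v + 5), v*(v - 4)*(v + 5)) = v^2 + v - 20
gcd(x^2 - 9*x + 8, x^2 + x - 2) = x - 1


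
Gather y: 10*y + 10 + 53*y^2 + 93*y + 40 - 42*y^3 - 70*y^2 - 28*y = -42*y^3 - 17*y^2 + 75*y + 50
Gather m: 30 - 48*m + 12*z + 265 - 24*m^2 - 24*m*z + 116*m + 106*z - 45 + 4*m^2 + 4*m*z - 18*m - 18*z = -20*m^2 + m*(50 - 20*z) + 100*z + 250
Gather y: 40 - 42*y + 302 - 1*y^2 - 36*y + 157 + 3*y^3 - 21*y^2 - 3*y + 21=3*y^3 - 22*y^2 - 81*y + 520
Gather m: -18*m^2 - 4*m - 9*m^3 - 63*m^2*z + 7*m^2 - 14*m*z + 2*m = -9*m^3 + m^2*(-63*z - 11) + m*(-14*z - 2)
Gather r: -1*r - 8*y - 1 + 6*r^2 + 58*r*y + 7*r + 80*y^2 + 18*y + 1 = 6*r^2 + r*(58*y + 6) + 80*y^2 + 10*y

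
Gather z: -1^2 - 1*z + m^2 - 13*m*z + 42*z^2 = m^2 + 42*z^2 + z*(-13*m - 1) - 1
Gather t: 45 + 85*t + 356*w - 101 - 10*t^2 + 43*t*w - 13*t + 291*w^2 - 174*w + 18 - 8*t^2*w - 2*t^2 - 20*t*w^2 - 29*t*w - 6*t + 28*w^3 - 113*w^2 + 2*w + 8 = t^2*(-8*w - 12) + t*(-20*w^2 + 14*w + 66) + 28*w^3 + 178*w^2 + 184*w - 30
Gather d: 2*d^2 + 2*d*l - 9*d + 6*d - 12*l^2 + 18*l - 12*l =2*d^2 + d*(2*l - 3) - 12*l^2 + 6*l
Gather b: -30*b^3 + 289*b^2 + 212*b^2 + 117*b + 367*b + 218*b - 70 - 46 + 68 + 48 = -30*b^3 + 501*b^2 + 702*b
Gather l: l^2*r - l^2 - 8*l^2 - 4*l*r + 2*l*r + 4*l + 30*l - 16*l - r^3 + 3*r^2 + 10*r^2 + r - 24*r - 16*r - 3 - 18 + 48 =l^2*(r - 9) + l*(18 - 2*r) - r^3 + 13*r^2 - 39*r + 27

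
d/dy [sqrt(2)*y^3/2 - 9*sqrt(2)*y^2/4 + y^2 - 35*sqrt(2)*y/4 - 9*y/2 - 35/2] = 3*sqrt(2)*y^2/2 - 9*sqrt(2)*y/2 + 2*y - 35*sqrt(2)/4 - 9/2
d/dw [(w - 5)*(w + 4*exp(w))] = w + (w - 5)*(4*exp(w) + 1) + 4*exp(w)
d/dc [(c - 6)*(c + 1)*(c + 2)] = 3*c^2 - 6*c - 16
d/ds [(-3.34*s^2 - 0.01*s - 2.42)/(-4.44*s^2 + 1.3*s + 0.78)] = (-4.3864*s^2 - 26.7*s + 3.1382)/(19.7136*s^4 - 11.544*s^3 - 5.2364*s^2 + 2.028*s + 0.6084)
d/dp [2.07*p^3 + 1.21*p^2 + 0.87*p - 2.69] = 6.21*p^2 + 2.42*p + 0.87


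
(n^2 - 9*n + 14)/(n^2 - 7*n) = (n - 2)/n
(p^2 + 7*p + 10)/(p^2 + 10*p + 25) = (p + 2)/(p + 5)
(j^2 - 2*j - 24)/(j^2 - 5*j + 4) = (j^2 - 2*j - 24)/(j^2 - 5*j + 4)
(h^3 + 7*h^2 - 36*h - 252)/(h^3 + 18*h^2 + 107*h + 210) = (h - 6)/(h + 5)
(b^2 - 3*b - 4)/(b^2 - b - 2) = (b - 4)/(b - 2)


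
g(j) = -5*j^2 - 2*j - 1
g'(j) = -10*j - 2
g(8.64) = -391.53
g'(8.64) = -88.40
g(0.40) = -2.60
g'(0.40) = -6.00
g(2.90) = -48.85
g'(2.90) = -31.00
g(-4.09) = -76.46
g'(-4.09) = 38.90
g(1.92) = -23.27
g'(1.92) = -21.20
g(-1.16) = -5.41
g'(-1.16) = 9.60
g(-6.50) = -199.25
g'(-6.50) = 63.00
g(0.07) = -1.16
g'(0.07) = -2.70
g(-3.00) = -40.00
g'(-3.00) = 28.00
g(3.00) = -52.00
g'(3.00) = -32.00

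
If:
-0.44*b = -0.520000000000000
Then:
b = 1.18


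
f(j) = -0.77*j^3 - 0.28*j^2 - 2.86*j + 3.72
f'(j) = -2.31*j^2 - 0.56*j - 2.86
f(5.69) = -163.47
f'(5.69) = -80.84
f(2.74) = -22.06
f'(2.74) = -21.74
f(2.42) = -15.75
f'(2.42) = -17.74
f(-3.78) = 52.12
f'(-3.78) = -33.75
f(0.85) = 0.61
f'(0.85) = -5.00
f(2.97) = -27.42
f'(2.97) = -24.90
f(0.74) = 1.14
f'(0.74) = -4.54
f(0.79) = 0.91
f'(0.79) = -4.74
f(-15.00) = 2582.37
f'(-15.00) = -514.21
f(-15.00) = 2582.37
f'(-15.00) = -514.21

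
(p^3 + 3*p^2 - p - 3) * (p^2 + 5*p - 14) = p^5 + 8*p^4 - 50*p^2 - p + 42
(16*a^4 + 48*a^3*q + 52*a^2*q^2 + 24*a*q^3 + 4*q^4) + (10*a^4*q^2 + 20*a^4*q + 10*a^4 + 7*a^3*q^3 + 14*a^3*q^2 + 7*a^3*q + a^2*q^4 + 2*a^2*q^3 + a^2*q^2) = 10*a^4*q^2 + 20*a^4*q + 26*a^4 + 7*a^3*q^3 + 14*a^3*q^2 + 55*a^3*q + a^2*q^4 + 2*a^2*q^3 + 53*a^2*q^2 + 24*a*q^3 + 4*q^4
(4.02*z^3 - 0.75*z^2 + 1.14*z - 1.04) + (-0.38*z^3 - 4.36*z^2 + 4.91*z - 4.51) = 3.64*z^3 - 5.11*z^2 + 6.05*z - 5.55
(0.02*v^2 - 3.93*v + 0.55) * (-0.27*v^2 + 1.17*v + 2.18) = -0.0054*v^4 + 1.0845*v^3 - 4.703*v^2 - 7.9239*v + 1.199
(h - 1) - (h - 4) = 3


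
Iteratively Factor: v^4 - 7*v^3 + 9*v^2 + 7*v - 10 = (v + 1)*(v^3 - 8*v^2 + 17*v - 10) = (v - 5)*(v + 1)*(v^2 - 3*v + 2) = (v - 5)*(v - 1)*(v + 1)*(v - 2)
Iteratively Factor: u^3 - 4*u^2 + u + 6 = (u - 2)*(u^2 - 2*u - 3) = (u - 2)*(u + 1)*(u - 3)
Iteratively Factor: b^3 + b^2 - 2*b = (b + 2)*(b^2 - b) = b*(b + 2)*(b - 1)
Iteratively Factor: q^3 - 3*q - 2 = (q + 1)*(q^2 - q - 2) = (q - 2)*(q + 1)*(q + 1)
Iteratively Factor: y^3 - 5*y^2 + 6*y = (y)*(y^2 - 5*y + 6) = y*(y - 3)*(y - 2)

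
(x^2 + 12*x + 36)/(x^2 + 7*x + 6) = (x + 6)/(x + 1)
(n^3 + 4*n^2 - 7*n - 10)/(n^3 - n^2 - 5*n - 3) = (n^2 + 3*n - 10)/(n^2 - 2*n - 3)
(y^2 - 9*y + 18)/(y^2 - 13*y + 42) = (y - 3)/(y - 7)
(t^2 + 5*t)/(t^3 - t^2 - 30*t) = 1/(t - 6)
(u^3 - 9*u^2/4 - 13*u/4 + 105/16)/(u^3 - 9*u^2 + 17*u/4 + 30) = (8*u^2 + 2*u - 21)/(4*(2*u^2 - 13*u - 24))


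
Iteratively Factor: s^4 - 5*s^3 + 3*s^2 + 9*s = (s - 3)*(s^3 - 2*s^2 - 3*s) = (s - 3)*(s + 1)*(s^2 - 3*s) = s*(s - 3)*(s + 1)*(s - 3)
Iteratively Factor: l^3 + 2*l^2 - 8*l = (l + 4)*(l^2 - 2*l) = l*(l + 4)*(l - 2)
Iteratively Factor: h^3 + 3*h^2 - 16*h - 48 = (h - 4)*(h^2 + 7*h + 12) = (h - 4)*(h + 3)*(h + 4)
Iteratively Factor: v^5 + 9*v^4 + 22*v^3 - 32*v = (v + 4)*(v^4 + 5*v^3 + 2*v^2 - 8*v) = (v + 4)^2*(v^3 + v^2 - 2*v) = (v - 1)*(v + 4)^2*(v^2 + 2*v) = v*(v - 1)*(v + 4)^2*(v + 2)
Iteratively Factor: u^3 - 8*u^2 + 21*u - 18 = (u - 2)*(u^2 - 6*u + 9) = (u - 3)*(u - 2)*(u - 3)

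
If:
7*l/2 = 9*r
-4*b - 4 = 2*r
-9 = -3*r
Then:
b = -5/2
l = 54/7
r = 3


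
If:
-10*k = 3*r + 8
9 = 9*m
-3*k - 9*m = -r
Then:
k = -35/19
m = 1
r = 66/19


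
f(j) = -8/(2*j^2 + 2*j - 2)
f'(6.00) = 0.03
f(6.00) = -0.10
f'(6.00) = 0.03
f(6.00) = -0.10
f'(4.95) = 0.05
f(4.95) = -0.14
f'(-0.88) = -2.49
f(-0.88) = 3.62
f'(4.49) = 0.07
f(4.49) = -0.17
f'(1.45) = 2.39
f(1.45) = -1.57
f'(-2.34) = -3.23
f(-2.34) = -1.87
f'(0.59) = 2275.81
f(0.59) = 64.62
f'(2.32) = 0.50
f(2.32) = -0.60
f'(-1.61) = -27714.49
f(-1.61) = 223.46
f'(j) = -8*(-4*j - 2)/(2*j^2 + 2*j - 2)^2 = 4*(2*j + 1)/(j^2 + j - 1)^2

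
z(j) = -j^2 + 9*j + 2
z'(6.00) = -3.00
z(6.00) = 20.00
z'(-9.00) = 27.00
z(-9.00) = -160.00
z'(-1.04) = 11.08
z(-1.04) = -8.44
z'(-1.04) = 11.08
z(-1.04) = -8.44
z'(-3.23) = 15.46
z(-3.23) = -37.50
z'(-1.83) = 12.66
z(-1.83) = -17.82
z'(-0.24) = 9.48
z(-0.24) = -0.22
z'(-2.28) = 13.56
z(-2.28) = -23.72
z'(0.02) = 8.96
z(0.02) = 2.18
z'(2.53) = 3.94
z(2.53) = 18.37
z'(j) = 9 - 2*j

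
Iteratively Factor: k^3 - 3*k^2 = (k - 3)*(k^2) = k*(k - 3)*(k)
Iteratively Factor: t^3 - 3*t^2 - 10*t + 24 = (t - 4)*(t^2 + t - 6) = (t - 4)*(t - 2)*(t + 3)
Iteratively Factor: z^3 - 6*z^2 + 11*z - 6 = (z - 1)*(z^2 - 5*z + 6) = (z - 3)*(z - 1)*(z - 2)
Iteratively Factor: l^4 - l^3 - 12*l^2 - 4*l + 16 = (l + 2)*(l^3 - 3*l^2 - 6*l + 8) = (l - 4)*(l + 2)*(l^2 + l - 2) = (l - 4)*(l + 2)^2*(l - 1)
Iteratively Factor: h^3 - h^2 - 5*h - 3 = (h + 1)*(h^2 - 2*h - 3) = (h + 1)^2*(h - 3)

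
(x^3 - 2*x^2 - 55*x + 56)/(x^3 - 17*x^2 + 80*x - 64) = (x + 7)/(x - 8)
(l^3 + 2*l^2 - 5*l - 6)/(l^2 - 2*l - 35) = (-l^3 - 2*l^2 + 5*l + 6)/(-l^2 + 2*l + 35)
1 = 1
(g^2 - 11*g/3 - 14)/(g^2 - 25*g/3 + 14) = (3*g + 7)/(3*g - 7)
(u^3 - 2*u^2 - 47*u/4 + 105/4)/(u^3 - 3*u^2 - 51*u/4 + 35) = (u - 3)/(u - 4)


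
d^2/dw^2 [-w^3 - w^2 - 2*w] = -6*w - 2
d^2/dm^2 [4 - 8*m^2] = -16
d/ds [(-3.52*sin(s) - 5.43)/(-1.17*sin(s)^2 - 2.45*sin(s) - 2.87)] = (-12.7062*sin(s) + 2.0592*cos(2*s) - 5.2603)*cos(s)/(1.17*sin(s)^2 + 2.45*sin(s) + 2.87)^2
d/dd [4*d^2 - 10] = 8*d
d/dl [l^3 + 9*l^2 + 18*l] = 3*l^2 + 18*l + 18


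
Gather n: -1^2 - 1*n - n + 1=-2*n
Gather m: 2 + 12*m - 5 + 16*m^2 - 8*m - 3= 16*m^2 + 4*m - 6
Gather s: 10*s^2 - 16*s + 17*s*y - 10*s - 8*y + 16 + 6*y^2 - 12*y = 10*s^2 + s*(17*y - 26) + 6*y^2 - 20*y + 16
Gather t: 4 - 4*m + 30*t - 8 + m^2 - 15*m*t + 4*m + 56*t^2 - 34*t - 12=m^2 + 56*t^2 + t*(-15*m - 4) - 16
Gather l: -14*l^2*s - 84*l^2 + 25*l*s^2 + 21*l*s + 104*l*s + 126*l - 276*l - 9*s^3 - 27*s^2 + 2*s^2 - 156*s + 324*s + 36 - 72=l^2*(-14*s - 84) + l*(25*s^2 + 125*s - 150) - 9*s^3 - 25*s^2 + 168*s - 36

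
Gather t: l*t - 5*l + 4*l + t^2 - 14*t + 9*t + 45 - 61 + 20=-l + t^2 + t*(l - 5) + 4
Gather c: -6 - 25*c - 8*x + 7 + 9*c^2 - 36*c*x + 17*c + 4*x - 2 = 9*c^2 + c*(-36*x - 8) - 4*x - 1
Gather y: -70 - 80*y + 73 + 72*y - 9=-8*y - 6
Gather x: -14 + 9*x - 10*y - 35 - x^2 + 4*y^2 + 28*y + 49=-x^2 + 9*x + 4*y^2 + 18*y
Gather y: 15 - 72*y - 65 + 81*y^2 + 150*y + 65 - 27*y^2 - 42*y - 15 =54*y^2 + 36*y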